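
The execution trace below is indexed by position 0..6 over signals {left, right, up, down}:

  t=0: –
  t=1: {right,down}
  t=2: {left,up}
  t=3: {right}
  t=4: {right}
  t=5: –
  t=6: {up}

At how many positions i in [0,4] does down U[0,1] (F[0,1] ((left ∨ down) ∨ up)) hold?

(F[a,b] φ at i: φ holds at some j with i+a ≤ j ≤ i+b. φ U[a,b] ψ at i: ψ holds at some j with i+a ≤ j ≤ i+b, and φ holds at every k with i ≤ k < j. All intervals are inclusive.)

3

Evaluate at each i in [0,4]:
  i=0: ✓ (rhs at j=0)
  i=1: ✓ (rhs at j=1)
  i=2: ✓ (rhs at j=2)
  i=3: ✗ (no rhs in [3,4])
  i=4: ✗ (lhs fails at k=4 before rhs at j=5)
Positions where it holds: {0, 1, 2} → 3.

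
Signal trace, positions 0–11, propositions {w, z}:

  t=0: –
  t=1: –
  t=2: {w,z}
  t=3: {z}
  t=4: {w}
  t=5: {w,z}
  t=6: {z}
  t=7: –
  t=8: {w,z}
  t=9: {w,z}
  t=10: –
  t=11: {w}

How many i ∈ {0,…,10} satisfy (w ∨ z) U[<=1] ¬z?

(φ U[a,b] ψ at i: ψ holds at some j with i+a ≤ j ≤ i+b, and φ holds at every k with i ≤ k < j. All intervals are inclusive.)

8

Evaluate at each i in [0,10]:
  i=0: ✓ (rhs at j=0)
  i=1: ✓ (rhs at j=1)
  i=2: ✗ (no rhs in [2,3])
  i=3: ✓ (rhs at j=4; lhs holds on [3,3])
  i=4: ✓ (rhs at j=4)
  i=5: ✗ (no rhs in [5,6])
  i=6: ✓ (rhs at j=7; lhs holds on [6,6])
  i=7: ✓ (rhs at j=7)
  i=8: ✗ (no rhs in [8,9])
  i=9: ✓ (rhs at j=10; lhs holds on [9,9])
  i=10: ✓ (rhs at j=10)
Positions where it holds: {0, 1, 3, 4, 6, 7, 9, 10} → 8.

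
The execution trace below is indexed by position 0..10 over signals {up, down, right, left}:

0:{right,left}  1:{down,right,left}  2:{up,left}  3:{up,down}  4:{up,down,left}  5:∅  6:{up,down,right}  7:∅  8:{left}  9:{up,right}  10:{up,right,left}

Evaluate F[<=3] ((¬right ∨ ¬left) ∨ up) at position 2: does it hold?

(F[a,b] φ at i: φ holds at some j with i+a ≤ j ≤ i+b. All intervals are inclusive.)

Check ((¬right ∨ ¬left) ∨ up) at each j in [2,5]:
  j=2: true
  j=3: true
  j=4: true
  j=5: true
Found at j=2 → formula holds.

Holds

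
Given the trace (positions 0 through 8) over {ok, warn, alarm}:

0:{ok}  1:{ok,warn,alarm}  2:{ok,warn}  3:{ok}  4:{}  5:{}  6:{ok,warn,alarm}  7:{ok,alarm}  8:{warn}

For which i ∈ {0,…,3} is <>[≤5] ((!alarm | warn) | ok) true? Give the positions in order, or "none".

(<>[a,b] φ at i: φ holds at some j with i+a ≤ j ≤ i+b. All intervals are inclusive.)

Evaluate at each i in [0,3]:
  i=0: ✓ (witness j=0)
  i=1: ✓ (witness j=1)
  i=2: ✓ (witness j=2)
  i=3: ✓ (witness j=3)

0, 1, 2, 3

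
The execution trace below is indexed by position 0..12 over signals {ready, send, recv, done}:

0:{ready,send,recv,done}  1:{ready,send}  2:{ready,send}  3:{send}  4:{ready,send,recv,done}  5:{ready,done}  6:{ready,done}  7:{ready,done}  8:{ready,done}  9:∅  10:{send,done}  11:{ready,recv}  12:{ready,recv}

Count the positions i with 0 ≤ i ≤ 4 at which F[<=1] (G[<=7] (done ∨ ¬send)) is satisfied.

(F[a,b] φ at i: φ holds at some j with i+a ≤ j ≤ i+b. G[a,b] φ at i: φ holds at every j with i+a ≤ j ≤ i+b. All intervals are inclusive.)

2

Evaluate at each i in [0,4]:
  i=0: ✗ (none in [0,1])
  i=1: ✗ (none in [1,2])
  i=2: ✗ (none in [2,3])
  i=3: ✓ (witness j=4)
  i=4: ✓ (witness j=4)
Positions where it holds: {3, 4} → 2.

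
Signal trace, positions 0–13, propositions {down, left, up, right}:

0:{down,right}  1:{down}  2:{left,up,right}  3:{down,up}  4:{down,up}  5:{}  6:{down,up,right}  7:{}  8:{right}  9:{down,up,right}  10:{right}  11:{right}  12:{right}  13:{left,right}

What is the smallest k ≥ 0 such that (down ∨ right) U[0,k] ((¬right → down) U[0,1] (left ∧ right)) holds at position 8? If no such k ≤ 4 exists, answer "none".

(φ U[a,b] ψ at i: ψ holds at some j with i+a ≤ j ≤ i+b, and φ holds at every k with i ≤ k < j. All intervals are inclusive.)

4

Need earliest j ≥ 8 with ((¬right → down) U[0,1] (left ∧ right)), and (down ∨ right) at every k in [8,j-1].
  j=8: rhs fails.
  j=9: rhs fails.
  j=10: rhs fails.
  j=11: rhs fails.
  j=12: rhs holds; lhs holds on [8,11]. k = 4.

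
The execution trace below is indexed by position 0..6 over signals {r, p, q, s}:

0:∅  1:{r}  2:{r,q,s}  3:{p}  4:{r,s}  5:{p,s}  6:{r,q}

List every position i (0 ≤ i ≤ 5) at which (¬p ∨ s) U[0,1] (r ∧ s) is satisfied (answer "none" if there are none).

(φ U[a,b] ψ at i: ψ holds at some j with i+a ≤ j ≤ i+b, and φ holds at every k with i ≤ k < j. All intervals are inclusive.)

1, 2, 4

Evaluate at each i in [0,5]:
  i=0: ✗ (no rhs in [0,1])
  i=1: ✓ (rhs at j=2; lhs holds on [1,1])
  i=2: ✓ (rhs at j=2)
  i=3: ✗ (lhs fails at k=3 before rhs at j=4)
  i=4: ✓ (rhs at j=4)
  i=5: ✗ (no rhs in [5,6])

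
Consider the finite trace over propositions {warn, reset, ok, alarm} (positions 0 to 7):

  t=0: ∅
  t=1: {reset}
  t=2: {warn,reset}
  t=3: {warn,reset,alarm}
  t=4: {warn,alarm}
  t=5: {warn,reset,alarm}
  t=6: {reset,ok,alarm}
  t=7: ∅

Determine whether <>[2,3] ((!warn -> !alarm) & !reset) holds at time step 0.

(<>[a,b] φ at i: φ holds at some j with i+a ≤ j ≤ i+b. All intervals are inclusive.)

Check ((!warn -> !alarm) & !reset) at each j in [2,3]:
  j=2: false
  j=3: false
No position in the window satisfies it → formula fails.

No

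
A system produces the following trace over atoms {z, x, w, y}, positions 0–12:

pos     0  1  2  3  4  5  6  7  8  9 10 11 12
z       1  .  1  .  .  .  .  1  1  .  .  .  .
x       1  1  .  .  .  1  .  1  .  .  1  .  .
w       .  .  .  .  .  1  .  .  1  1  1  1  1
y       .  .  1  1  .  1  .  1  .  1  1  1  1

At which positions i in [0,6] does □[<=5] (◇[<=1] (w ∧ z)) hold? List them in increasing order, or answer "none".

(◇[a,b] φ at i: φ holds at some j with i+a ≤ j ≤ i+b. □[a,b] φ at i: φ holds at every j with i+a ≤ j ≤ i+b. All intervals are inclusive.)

none

Evaluate at each i in [0,6]:
  i=0: ✗ (fails at j=0)
  i=1: ✗ (fails at j=1)
  i=2: ✗ (fails at j=2)
  i=3: ✗ (fails at j=3)
  i=4: ✗ (fails at j=4)
  i=5: ✗ (fails at j=5)
  i=6: ✗ (fails at j=6)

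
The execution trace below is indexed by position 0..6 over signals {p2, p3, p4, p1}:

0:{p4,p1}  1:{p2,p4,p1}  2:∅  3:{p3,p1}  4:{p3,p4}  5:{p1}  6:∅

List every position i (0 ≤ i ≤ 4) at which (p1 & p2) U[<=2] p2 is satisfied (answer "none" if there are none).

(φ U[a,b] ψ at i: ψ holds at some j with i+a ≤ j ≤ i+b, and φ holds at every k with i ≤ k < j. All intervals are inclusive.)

1

Evaluate at each i in [0,4]:
  i=0: ✗ (lhs fails at k=0 before rhs at j=1)
  i=1: ✓ (rhs at j=1)
  i=2: ✗ (no rhs in [2,4])
  i=3: ✗ (no rhs in [3,5])
  i=4: ✗ (no rhs in [4,6])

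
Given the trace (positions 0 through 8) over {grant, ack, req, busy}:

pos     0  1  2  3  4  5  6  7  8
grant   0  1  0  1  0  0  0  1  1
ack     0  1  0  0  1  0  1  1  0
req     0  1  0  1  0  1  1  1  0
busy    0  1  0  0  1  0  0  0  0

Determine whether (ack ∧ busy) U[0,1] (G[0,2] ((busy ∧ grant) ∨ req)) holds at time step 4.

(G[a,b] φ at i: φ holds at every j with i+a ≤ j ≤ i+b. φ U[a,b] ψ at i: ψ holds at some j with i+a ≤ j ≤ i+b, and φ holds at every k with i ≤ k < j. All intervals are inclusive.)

Need some j in [4,5] with G[0,2] ((busy ∧ grant) ∨ req), and (ack ∧ busy) at every k in [4,j-1].
  j=4: G[0,2] ((busy ∧ grant) ∨ req) — fails at 4.
  j=5: G[0,2] ((busy ∧ grant) ∨ req) holds; (ack ∧ busy) holds at every k in [4,4] → satisfied.

Holds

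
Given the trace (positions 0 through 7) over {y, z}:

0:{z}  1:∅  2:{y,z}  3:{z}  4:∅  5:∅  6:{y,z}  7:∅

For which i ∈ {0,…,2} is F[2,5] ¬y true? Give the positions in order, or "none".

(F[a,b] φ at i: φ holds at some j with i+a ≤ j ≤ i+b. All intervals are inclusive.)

0, 1, 2

Evaluate at each i in [0,2]:
  i=0: ✓ (witness j=3)
  i=1: ✓ (witness j=3)
  i=2: ✓ (witness j=4)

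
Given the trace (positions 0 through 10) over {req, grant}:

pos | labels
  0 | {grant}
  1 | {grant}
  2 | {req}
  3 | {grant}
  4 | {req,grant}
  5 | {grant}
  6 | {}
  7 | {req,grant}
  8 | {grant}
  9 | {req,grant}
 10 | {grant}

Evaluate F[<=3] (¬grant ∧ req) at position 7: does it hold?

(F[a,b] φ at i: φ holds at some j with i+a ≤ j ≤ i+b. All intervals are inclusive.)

Check (¬grant ∧ req) at each j in [7,10]:
  j=7: false
  j=8: false
  j=9: false
  j=10: false
No position in the window satisfies it → formula fails.

Does not hold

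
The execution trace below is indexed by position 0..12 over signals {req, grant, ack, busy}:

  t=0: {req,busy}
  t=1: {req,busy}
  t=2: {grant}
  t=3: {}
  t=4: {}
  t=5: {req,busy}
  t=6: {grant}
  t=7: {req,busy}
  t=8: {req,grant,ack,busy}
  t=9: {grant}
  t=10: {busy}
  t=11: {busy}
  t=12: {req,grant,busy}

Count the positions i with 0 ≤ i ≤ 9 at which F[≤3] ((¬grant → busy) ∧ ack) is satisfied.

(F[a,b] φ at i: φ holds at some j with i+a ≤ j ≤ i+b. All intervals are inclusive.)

Evaluate at each i in [0,9]:
  i=0: ✗ (none in [0,3])
  i=1: ✗ (none in [1,4])
  i=2: ✗ (none in [2,5])
  i=3: ✗ (none in [3,6])
  i=4: ✗ (none in [4,7])
  i=5: ✓ (witness j=8)
  i=6: ✓ (witness j=8)
  i=7: ✓ (witness j=8)
  i=8: ✓ (witness j=8)
  i=9: ✗ (none in [9,12])
Positions where it holds: {5, 6, 7, 8} → 4.

4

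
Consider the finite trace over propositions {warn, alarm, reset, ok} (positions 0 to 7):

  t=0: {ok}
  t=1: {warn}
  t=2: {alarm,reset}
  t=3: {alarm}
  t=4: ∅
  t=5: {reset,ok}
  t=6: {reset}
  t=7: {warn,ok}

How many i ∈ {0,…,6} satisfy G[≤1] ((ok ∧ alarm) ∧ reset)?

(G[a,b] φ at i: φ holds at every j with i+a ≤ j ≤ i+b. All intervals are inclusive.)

Evaluate at each i in [0,6]:
  i=0: ✗ (fails at j=0)
  i=1: ✗ (fails at j=1)
  i=2: ✗ (fails at j=2)
  i=3: ✗ (fails at j=3)
  i=4: ✗ (fails at j=4)
  i=5: ✗ (fails at j=5)
  i=6: ✗ (fails at j=6)
Positions where it holds: {} → 0.

0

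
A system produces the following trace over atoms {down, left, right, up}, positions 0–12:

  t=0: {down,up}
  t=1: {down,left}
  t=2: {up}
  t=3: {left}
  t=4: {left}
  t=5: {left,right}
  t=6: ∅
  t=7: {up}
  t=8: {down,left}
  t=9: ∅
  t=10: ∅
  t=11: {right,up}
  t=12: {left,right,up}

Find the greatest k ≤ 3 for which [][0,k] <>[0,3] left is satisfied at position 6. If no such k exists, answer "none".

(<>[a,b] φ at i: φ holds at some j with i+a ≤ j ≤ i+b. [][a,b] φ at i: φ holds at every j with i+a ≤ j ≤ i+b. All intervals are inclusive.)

<>[0,3] left must hold from j=6 onward; find where it first fails.
  j=6: holds
  j=7: holds
  j=8: holds
  j=9: holds
Holds through j=9; largest k = 3.

3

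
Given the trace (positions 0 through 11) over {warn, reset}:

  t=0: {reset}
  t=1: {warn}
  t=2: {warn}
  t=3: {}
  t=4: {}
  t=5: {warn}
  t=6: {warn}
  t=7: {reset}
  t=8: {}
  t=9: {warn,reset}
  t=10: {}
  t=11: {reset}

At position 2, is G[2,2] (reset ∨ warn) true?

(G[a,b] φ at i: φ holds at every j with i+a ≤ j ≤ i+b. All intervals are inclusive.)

Does not hold

Check (reset ∨ warn) at every j in [4,4]:
  j=4: false
Fails at j=4 → formula fails.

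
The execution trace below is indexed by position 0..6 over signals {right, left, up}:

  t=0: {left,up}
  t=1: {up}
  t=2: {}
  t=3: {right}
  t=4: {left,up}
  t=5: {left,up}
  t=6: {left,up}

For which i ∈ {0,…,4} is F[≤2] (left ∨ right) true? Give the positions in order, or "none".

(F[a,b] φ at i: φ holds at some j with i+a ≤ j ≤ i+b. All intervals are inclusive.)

Evaluate at each i in [0,4]:
  i=0: ✓ (witness j=0)
  i=1: ✓ (witness j=3)
  i=2: ✓ (witness j=3)
  i=3: ✓ (witness j=3)
  i=4: ✓ (witness j=4)

0, 1, 2, 3, 4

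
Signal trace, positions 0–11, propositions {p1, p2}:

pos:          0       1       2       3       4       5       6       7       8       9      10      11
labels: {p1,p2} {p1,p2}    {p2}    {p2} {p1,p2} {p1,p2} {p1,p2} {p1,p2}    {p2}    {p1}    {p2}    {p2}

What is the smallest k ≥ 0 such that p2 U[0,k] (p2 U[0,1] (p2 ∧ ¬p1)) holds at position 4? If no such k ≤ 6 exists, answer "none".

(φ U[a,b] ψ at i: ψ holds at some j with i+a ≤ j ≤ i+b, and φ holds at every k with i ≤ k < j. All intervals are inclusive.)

3

Need earliest j ≥ 4 with (p2 U[0,1] (p2 ∧ ¬p1)), and p2 at every k in [4,j-1].
  j=4: rhs fails.
  j=5: rhs fails.
  j=6: rhs fails.
  j=7: rhs holds; lhs holds on [4,6]. k = 3.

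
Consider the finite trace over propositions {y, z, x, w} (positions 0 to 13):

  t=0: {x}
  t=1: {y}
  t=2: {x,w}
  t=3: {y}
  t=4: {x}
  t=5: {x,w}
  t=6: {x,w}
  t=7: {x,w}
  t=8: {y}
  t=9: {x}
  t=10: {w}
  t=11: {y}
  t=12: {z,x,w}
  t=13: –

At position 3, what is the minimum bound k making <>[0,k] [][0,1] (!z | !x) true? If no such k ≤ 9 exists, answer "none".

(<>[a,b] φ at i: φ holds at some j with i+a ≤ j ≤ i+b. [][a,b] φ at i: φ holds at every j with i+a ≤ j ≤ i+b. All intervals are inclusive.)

Scan j = 3,4,… for [][0,1] (!z | !x):
  j=3: holds
First hit at j=3, so smallest k = 3-3 = 0.

0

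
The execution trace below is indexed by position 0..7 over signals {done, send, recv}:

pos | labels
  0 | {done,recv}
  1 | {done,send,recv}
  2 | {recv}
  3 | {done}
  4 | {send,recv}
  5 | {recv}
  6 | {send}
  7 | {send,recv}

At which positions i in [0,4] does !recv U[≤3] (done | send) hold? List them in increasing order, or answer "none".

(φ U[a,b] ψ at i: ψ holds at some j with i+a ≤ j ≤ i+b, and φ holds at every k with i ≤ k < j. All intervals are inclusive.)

0, 1, 3, 4

Evaluate at each i in [0,4]:
  i=0: ✓ (rhs at j=0)
  i=1: ✓ (rhs at j=1)
  i=2: ✗ (lhs fails at k=2 before rhs at j=3)
  i=3: ✓ (rhs at j=3)
  i=4: ✓ (rhs at j=4)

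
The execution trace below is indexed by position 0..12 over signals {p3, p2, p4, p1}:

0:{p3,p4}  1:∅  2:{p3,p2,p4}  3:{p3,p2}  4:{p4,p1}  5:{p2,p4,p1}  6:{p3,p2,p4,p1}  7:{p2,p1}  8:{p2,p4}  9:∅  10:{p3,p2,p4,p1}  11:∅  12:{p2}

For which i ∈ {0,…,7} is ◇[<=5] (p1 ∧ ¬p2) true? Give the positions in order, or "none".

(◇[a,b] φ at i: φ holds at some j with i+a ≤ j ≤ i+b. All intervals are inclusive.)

Evaluate at each i in [0,7]:
  i=0: ✓ (witness j=4)
  i=1: ✓ (witness j=4)
  i=2: ✓ (witness j=4)
  i=3: ✓ (witness j=4)
  i=4: ✓ (witness j=4)
  i=5: ✗ (none in [5,10])
  i=6: ✗ (none in [6,11])
  i=7: ✗ (none in [7,12])

0, 1, 2, 3, 4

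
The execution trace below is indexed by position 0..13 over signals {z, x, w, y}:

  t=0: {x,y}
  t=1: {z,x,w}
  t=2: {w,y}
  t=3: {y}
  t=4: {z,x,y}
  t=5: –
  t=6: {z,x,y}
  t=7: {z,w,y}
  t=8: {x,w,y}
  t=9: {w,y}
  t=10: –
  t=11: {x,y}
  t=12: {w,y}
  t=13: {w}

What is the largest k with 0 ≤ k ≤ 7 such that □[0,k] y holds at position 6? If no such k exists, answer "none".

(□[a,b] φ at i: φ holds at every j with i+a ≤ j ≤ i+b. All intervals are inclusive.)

3

y must hold from j=6 onward; find where it first fails.
  j=6: holds
  j=7: holds
  j=8: holds
  j=9: holds
  j=10: fails
Holds on [6,9], so largest k = 3.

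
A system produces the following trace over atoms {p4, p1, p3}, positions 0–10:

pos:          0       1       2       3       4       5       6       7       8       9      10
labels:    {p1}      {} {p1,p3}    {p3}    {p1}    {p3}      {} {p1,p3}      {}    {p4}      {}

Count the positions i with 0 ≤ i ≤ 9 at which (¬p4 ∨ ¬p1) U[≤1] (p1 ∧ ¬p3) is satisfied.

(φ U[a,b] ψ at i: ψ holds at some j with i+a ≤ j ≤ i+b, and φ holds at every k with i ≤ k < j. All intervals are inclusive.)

3

Evaluate at each i in [0,9]:
  i=0: ✓ (rhs at j=0)
  i=1: ✗ (no rhs in [1,2])
  i=2: ✗ (no rhs in [2,3])
  i=3: ✓ (rhs at j=4; lhs holds on [3,3])
  i=4: ✓ (rhs at j=4)
  i=5: ✗ (no rhs in [5,6])
  i=6: ✗ (no rhs in [6,7])
  i=7: ✗ (no rhs in [7,8])
  i=8: ✗ (no rhs in [8,9])
  i=9: ✗ (no rhs in [9,10])
Positions where it holds: {0, 3, 4} → 3.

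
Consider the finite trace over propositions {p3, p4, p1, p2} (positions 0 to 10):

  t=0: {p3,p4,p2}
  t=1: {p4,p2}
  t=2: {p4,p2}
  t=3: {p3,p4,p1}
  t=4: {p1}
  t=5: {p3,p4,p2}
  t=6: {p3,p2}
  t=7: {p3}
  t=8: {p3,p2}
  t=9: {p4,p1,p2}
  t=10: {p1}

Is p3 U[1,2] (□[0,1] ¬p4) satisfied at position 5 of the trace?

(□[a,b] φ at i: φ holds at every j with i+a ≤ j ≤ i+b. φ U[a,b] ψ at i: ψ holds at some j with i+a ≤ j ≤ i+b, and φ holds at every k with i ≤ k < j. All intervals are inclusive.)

Yes

Need some j in [6,7] with □[0,1] ¬p4, and p3 at every k in [5,j-1].
  j=6: □[0,1] ¬p4 holds; p3 holds at every k in [5,5] → satisfied.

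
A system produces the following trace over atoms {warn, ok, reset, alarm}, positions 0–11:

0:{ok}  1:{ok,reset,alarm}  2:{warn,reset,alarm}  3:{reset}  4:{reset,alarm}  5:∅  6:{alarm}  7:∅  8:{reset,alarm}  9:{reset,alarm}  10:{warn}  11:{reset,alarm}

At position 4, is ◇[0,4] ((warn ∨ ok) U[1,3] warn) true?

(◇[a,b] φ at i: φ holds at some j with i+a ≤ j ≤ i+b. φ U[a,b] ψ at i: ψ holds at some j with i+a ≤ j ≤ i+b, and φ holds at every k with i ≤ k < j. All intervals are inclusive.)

Does not hold

Check ((warn ∨ ok) U[1,3] warn) at each j in [4,8]:
  j=4: fails
  j=5: fails
  j=6: fails
  j=7: fails
  j=8: fails
No position in the window satisfies it → formula fails.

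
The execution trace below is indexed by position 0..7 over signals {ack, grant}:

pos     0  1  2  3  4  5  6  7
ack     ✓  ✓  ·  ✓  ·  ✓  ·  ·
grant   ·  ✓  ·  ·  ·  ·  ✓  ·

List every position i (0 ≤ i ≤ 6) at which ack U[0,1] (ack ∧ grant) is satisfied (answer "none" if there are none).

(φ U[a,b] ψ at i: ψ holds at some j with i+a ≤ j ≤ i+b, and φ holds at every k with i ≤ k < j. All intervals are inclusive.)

Evaluate at each i in [0,6]:
  i=0: ✓ (rhs at j=1; lhs holds on [0,0])
  i=1: ✓ (rhs at j=1)
  i=2: ✗ (no rhs in [2,3])
  i=3: ✗ (no rhs in [3,4])
  i=4: ✗ (no rhs in [4,5])
  i=5: ✗ (no rhs in [5,6])
  i=6: ✗ (no rhs in [6,7])

0, 1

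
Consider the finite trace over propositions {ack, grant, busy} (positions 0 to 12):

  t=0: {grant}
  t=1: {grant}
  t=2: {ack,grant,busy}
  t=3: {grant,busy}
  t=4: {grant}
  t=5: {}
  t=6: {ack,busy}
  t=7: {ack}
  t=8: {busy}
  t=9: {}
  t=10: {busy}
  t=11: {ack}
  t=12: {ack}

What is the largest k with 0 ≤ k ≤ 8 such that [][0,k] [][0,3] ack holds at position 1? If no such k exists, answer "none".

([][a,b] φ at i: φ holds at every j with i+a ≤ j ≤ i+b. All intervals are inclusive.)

none

[][0,3] ack must hold from j=1 onward; find where it first fails.
  j=1: fails → no k works.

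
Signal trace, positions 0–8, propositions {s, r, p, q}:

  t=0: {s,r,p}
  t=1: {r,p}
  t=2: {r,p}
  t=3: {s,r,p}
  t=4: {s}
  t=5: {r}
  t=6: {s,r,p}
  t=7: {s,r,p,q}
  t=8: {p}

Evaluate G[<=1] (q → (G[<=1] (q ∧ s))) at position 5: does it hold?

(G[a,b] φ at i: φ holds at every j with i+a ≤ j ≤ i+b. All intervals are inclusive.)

Check (q → (G[<=1] (q ∧ s))) at every j in [5,6]:
  j=5: antecedent false → ✓
  j=6: antecedent false → ✓
All positions satisfy it → formula holds.

Yes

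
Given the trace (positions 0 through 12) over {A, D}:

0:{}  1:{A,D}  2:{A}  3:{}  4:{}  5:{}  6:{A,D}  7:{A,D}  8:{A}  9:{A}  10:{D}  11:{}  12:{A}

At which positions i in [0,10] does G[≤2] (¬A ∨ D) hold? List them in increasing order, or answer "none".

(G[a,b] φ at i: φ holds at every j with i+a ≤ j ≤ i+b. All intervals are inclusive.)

Evaluate at each i in [0,10]:
  i=0: ✗ (fails at j=2)
  i=1: ✗ (fails at j=2)
  i=2: ✗ (fails at j=2)
  i=3: ✓ (all of [3,5])
  i=4: ✓ (all of [4,6])
  i=5: ✓ (all of [5,7])
  i=6: ✗ (fails at j=8)
  i=7: ✗ (fails at j=8)
  i=8: ✗ (fails at j=8)
  i=9: ✗ (fails at j=9)
  i=10: ✗ (fails at j=12)

3, 4, 5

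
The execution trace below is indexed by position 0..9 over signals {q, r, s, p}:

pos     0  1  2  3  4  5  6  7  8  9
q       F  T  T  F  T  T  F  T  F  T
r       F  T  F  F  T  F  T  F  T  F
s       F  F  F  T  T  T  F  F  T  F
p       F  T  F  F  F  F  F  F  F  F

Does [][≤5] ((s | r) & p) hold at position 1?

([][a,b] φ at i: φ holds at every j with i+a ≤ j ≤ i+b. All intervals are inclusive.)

False

Check ((s | r) & p) at every j in [1,6]:
  j=1: true
  j=2: false
  j=3: false
  j=4: false
  j=5: false
  j=6: false
Fails at j=2 → formula fails.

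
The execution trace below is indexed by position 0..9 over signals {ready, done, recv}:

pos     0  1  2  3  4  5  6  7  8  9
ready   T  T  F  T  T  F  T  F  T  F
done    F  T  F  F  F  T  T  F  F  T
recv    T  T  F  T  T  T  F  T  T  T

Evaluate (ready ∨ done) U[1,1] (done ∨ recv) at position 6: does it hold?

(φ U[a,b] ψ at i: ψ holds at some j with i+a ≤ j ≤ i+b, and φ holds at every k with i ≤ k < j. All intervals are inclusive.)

True

Need some j in [7,7] with (done ∨ recv), and (ready ∨ done) at every k in [6,j-1].
  j=7: (done ∨ recv) holds; (ready ∨ done) holds at every k in [6,6] → satisfied.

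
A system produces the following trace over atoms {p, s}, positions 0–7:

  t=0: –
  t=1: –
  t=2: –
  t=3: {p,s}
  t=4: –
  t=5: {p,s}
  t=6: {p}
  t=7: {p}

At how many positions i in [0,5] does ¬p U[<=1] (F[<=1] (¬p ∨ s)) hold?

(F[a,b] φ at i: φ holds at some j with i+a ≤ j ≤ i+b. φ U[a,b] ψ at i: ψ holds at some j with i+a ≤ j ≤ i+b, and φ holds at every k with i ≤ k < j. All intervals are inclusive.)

Evaluate at each i in [0,5]:
  i=0: ✓ (rhs at j=0)
  i=1: ✓ (rhs at j=1)
  i=2: ✓ (rhs at j=2)
  i=3: ✓ (rhs at j=3)
  i=4: ✓ (rhs at j=4)
  i=5: ✓ (rhs at j=5)
Positions where it holds: {0, 1, 2, 3, 4, 5} → 6.

6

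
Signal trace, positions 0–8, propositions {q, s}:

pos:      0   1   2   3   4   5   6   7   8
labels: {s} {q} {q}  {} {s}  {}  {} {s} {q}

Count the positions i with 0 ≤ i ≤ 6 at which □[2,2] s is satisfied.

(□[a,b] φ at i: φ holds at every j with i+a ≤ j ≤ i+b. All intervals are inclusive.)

2

Evaluate at each i in [0,6]:
  i=0: ✗ (fails at j=2)
  i=1: ✗ (fails at j=3)
  i=2: ✓ (all of [4,4])
  i=3: ✗ (fails at j=5)
  i=4: ✗ (fails at j=6)
  i=5: ✓ (all of [7,7])
  i=6: ✗ (fails at j=8)
Positions where it holds: {2, 5} → 2.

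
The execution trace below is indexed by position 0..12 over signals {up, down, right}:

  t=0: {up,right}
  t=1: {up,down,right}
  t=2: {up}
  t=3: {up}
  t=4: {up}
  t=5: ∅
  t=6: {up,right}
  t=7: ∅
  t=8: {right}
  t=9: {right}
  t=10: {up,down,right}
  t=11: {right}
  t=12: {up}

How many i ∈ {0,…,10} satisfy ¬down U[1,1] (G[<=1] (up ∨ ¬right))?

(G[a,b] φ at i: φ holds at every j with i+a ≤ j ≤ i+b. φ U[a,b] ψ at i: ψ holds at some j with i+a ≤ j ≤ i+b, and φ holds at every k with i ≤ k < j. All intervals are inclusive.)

5

Evaluate at each i in [0,10]:
  i=0: ✓ (rhs at j=1; lhs holds on [0,0])
  i=1: ✗ (lhs fails at k=1 before rhs at j=2)
  i=2: ✓ (rhs at j=3; lhs holds on [2,2])
  i=3: ✓ (rhs at j=4; lhs holds on [3,3])
  i=4: ✓ (rhs at j=5; lhs holds on [4,4])
  i=5: ✓ (rhs at j=6; lhs holds on [5,5])
  i=6: ✗ (no rhs in [7,7])
  i=7: ✗ (no rhs in [8,8])
  i=8: ✗ (no rhs in [9,9])
  i=9: ✗ (no rhs in [10,10])
  i=10: ✗ (no rhs in [11,11])
Positions where it holds: {0, 2, 3, 4, 5} → 5.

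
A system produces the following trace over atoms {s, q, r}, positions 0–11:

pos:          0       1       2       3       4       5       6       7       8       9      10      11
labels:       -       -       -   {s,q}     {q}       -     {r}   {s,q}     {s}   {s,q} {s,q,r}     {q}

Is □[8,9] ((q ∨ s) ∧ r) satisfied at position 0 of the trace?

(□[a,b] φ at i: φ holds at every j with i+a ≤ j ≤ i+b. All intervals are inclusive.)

Check ((q ∨ s) ∧ r) at every j in [8,9]:
  j=8: false
  j=9: false
Fails at j=8 → formula fails.

False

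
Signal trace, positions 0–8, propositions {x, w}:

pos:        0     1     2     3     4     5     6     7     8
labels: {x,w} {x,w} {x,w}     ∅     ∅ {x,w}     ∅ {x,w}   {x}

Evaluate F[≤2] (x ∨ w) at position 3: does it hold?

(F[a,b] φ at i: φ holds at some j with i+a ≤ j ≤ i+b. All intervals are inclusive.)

Yes

Check (x ∨ w) at each j in [3,5]:
  j=3: false
  j=4: false
  j=5: true
Found at j=5 → formula holds.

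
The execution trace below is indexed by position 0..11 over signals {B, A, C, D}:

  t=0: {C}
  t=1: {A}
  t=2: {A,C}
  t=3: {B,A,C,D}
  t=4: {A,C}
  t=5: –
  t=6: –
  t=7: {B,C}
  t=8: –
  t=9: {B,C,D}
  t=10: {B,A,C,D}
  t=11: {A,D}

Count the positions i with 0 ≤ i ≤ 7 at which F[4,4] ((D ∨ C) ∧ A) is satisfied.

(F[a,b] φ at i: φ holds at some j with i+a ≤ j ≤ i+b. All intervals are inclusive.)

3

Evaluate at each i in [0,7]:
  i=0: ✓ (witness j=4)
  i=1: ✗ (none in [5,5])
  i=2: ✗ (none in [6,6])
  i=3: ✗ (none in [7,7])
  i=4: ✗ (none in [8,8])
  i=5: ✗ (none in [9,9])
  i=6: ✓ (witness j=10)
  i=7: ✓ (witness j=11)
Positions where it holds: {0, 6, 7} → 3.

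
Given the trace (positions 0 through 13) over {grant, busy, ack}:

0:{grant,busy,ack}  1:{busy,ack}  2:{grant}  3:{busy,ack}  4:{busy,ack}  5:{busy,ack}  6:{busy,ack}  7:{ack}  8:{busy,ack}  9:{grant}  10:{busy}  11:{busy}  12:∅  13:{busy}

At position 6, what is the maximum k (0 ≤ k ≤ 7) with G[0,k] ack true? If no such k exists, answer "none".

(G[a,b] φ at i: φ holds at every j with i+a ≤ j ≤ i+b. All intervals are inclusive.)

2

ack must hold from j=6 onward; find where it first fails.
  j=6: holds
  j=7: holds
  j=8: holds
  j=9: fails
Holds on [6,8], so largest k = 2.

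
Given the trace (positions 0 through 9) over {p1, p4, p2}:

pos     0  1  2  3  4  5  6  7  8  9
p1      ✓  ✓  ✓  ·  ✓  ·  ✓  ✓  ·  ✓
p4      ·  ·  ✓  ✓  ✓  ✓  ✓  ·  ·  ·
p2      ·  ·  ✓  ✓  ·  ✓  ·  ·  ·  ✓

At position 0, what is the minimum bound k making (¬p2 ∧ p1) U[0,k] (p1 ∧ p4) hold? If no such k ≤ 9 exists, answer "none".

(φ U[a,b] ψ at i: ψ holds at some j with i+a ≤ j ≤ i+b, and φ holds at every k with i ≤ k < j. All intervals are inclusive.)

2

Need earliest j ≥ 0 with (p1 ∧ p4), and (¬p2 ∧ p1) at every k in [0,j-1].
  j=0: rhs fails.
  j=1: rhs fails.
  j=2: rhs holds; lhs holds on [0,1]. k = 2.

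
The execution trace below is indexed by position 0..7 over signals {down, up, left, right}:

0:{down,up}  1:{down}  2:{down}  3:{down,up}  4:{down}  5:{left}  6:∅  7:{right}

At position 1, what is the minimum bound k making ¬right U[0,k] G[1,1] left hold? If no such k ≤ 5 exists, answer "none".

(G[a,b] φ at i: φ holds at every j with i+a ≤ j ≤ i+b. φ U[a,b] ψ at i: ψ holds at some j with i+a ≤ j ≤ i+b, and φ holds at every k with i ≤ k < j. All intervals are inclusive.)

3

Need earliest j ≥ 1 with G[1,1] left, and ¬right at every k in [1,j-1].
  j=1: rhs fails.
  j=2: rhs fails.
  j=3: rhs fails.
  j=4: rhs holds; lhs holds on [1,3]. k = 3.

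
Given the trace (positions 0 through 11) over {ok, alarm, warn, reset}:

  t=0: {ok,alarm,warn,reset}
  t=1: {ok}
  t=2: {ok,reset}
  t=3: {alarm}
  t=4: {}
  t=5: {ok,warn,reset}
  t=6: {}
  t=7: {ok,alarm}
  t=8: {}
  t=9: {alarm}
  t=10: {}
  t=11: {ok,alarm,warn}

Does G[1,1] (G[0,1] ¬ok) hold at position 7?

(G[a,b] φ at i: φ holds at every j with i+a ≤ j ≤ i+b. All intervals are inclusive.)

Check G[0,1] ¬ok at every j in [8,8]:
  j=8: holds on [8,9]
All positions satisfy it → formula holds.

Yes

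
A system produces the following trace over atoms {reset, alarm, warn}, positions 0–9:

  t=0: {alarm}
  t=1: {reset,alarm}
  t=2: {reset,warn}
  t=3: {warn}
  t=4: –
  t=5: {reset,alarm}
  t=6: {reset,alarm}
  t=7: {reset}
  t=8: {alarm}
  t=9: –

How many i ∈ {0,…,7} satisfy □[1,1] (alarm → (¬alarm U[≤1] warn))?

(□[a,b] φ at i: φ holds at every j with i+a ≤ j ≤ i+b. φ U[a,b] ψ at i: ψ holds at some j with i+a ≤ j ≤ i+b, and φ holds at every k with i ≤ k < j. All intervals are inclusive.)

4

Evaluate at each i in [0,7]:
  i=0: ✗ (fails at j=1)
  i=1: ✓ (all of [2,2])
  i=2: ✓ (all of [3,3])
  i=3: ✓ (all of [4,4])
  i=4: ✗ (fails at j=5)
  i=5: ✗ (fails at j=6)
  i=6: ✓ (all of [7,7])
  i=7: ✗ (fails at j=8)
Positions where it holds: {1, 2, 3, 6} → 4.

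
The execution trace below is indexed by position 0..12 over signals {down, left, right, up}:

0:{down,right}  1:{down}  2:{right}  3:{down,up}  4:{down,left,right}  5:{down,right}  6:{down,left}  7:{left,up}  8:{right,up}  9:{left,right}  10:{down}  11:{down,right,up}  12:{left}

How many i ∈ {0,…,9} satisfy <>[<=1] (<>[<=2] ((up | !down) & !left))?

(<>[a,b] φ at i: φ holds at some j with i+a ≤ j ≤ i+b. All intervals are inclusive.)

Evaluate at each i in [0,9]:
  i=0: ✓ (witness j=0)
  i=1: ✓ (witness j=1)
  i=2: ✓ (witness j=2)
  i=3: ✓ (witness j=3)
  i=4: ✗ (none in [4,5])
  i=5: ✓ (witness j=6)
  i=6: ✓ (witness j=6)
  i=7: ✓ (witness j=7)
  i=8: ✓ (witness j=8)
  i=9: ✓ (witness j=9)
Positions where it holds: {0, 1, 2, 3, 5, 6, 7, 8, 9} → 9.

9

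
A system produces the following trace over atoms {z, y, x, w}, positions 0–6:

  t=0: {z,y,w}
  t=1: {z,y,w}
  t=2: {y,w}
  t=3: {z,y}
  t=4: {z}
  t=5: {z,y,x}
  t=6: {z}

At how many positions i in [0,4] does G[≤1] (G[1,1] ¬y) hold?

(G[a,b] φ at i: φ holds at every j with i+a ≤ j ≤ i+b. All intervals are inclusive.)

0

Evaluate at each i in [0,4]:
  i=0: ✗ (fails at j=0)
  i=1: ✗ (fails at j=1)
  i=2: ✗ (fails at j=2)
  i=3: ✗ (fails at j=4)
  i=4: ✗ (fails at j=4)
Positions where it holds: {} → 0.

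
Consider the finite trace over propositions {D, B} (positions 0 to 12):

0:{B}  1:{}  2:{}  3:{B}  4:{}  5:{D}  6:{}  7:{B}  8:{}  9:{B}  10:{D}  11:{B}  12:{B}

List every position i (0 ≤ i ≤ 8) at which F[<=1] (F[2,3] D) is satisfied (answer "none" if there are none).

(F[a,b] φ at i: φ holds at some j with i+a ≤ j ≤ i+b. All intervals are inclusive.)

1, 2, 3, 6, 7, 8

Evaluate at each i in [0,8]:
  i=0: ✗ (none in [0,1])
  i=1: ✓ (witness j=2)
  i=2: ✓ (witness j=2)
  i=3: ✓ (witness j=3)
  i=4: ✗ (none in [4,5])
  i=5: ✗ (none in [5,6])
  i=6: ✓ (witness j=7)
  i=7: ✓ (witness j=7)
  i=8: ✓ (witness j=8)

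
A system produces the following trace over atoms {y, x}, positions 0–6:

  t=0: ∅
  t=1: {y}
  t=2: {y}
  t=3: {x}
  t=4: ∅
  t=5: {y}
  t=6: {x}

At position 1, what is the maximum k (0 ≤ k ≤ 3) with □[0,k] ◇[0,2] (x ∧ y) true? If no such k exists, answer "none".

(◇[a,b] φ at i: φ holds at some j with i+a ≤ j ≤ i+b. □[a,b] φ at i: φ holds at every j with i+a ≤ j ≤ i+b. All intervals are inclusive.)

◇[0,2] (x ∧ y) must hold from j=1 onward; find where it first fails.
  j=1: fails → no k works.

none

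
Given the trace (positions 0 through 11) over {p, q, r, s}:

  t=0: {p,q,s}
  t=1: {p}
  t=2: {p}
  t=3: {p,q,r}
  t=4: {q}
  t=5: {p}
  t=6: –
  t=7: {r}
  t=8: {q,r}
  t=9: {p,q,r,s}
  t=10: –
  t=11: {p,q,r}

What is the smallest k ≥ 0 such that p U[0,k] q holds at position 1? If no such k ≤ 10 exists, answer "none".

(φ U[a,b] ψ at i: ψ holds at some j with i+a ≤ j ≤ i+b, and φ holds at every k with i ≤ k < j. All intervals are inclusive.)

Need earliest j ≥ 1 with q, and p at every k in [1,j-1].
  j=1: rhs fails.
  j=2: rhs fails.
  j=3: rhs holds; lhs holds on [1,2]. k = 2.

2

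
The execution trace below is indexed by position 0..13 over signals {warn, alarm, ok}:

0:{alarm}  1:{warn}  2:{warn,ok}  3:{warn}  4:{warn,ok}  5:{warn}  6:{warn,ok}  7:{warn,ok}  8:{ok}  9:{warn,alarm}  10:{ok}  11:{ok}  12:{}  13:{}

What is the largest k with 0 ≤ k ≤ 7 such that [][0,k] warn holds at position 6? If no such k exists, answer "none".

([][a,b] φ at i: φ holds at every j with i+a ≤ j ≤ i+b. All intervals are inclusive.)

1

warn must hold from j=6 onward; find where it first fails.
  j=6: holds
  j=7: holds
  j=8: fails
Holds on [6,7], so largest k = 1.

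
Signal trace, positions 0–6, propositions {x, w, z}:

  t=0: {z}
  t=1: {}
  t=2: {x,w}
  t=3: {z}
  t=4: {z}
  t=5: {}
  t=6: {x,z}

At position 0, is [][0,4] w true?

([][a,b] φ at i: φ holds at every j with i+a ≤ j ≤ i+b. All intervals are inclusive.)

Check w at every j in [0,4]:
  j=0: false
  j=1: false
  j=2: true
  j=3: false
  j=4: false
Fails at j=0 → formula fails.

Does not hold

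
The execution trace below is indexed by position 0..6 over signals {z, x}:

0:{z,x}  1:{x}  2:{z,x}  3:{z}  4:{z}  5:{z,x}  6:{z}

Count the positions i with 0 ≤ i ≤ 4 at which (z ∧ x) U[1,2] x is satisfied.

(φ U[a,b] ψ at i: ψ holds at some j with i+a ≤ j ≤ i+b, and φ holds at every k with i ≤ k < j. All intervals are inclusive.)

Evaluate at each i in [0,4]:
  i=0: ✓ (rhs at j=1; lhs holds on [0,0])
  i=1: ✗ (lhs fails at k=1 before rhs at j=2)
  i=2: ✗ (no rhs in [3,4])
  i=3: ✗ (lhs fails at k=3 before rhs at j=5)
  i=4: ✗ (lhs fails at k=4 before rhs at j=5)
Positions where it holds: {0} → 1.

1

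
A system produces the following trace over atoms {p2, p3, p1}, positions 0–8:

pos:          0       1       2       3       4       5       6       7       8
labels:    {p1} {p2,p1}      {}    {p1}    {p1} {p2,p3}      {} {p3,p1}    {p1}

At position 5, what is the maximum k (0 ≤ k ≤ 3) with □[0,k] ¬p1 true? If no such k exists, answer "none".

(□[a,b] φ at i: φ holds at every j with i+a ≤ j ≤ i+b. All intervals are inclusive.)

¬p1 must hold from j=5 onward; find where it first fails.
  j=5: holds
  j=6: holds
  j=7: fails
Holds on [5,6], so largest k = 1.

1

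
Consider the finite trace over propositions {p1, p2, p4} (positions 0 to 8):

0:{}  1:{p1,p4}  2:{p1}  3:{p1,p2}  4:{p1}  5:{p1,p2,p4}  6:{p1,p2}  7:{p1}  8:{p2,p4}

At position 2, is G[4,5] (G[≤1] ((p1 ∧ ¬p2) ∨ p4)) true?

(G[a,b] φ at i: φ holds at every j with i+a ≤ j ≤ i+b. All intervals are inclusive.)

False

Check G[≤1] ((p1 ∧ ¬p2) ∨ p4) at every j in [6,7]:
  j=6: fails at 6
  j=7: holds on [7,8]
Fails at j=6 → formula fails.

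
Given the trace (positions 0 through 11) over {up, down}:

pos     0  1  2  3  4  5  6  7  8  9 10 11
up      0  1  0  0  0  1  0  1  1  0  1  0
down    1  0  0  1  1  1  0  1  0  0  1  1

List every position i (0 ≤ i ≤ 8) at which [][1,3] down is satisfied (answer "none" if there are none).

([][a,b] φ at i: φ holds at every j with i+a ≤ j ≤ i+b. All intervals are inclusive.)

Evaluate at each i in [0,8]:
  i=0: ✗ (fails at j=1)
  i=1: ✗ (fails at j=2)
  i=2: ✓ (all of [3,5])
  i=3: ✗ (fails at j=6)
  i=4: ✗ (fails at j=6)
  i=5: ✗ (fails at j=6)
  i=6: ✗ (fails at j=8)
  i=7: ✗ (fails at j=8)
  i=8: ✗ (fails at j=9)

2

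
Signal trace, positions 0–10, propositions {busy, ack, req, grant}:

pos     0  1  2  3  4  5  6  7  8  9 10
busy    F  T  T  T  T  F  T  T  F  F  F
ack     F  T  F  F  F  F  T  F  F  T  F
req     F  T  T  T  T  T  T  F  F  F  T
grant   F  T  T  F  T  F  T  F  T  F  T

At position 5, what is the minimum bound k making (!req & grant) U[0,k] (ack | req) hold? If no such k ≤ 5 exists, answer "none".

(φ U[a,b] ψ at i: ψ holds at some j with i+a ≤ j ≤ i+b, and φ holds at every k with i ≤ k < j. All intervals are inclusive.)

Need earliest j ≥ 5 with (ack | req), and (!req & grant) at every k in [5,j-1].
  j=5: rhs holds (empty prefix). k = 0.

0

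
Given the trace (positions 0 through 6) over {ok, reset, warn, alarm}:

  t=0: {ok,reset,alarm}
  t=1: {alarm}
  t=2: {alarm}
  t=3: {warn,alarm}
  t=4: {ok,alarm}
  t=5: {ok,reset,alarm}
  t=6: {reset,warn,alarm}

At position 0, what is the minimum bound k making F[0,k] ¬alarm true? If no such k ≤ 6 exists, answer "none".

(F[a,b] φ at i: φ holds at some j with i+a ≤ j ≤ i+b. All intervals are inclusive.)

none

Scan j = 0,1,… for ¬alarm:
  j=0: fails
  j=1: fails
  j=2: fails
  j=3: fails
  j=4: fails
  j=5: fails
  j=6: fails
No j in [0,6] satisfies it → none.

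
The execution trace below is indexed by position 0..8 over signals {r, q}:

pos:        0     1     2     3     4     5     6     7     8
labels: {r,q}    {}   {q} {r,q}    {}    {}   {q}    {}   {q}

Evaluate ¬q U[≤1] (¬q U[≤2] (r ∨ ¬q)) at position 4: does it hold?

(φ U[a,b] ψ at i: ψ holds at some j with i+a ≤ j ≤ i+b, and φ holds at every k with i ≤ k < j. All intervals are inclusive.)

True

Need some j in [4,5] with (¬q U[≤2] (r ∨ ¬q)), and ¬q at every k in [4,j-1].
  j=4: (¬q U[≤2] (r ∨ ¬q)) holds; no prefix to check → satisfied.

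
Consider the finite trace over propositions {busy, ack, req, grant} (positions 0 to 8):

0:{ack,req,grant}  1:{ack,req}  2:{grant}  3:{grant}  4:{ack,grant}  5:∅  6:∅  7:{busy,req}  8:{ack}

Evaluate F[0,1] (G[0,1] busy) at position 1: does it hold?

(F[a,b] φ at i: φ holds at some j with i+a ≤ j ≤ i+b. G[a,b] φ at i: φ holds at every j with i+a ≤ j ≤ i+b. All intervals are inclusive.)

Check G[0,1] busy at each j in [1,2]:
  j=1: fails at 1
  j=2: fails at 2
No position in the window satisfies it → formula fails.

Does not hold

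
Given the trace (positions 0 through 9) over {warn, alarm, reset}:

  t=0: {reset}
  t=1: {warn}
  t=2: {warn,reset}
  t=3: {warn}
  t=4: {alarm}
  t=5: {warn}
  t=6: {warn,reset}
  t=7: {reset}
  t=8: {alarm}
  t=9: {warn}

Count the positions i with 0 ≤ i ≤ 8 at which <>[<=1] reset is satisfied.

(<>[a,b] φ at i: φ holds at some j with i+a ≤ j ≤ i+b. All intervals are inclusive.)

Evaluate at each i in [0,8]:
  i=0: ✓ (witness j=0)
  i=1: ✓ (witness j=2)
  i=2: ✓ (witness j=2)
  i=3: ✗ (none in [3,4])
  i=4: ✗ (none in [4,5])
  i=5: ✓ (witness j=6)
  i=6: ✓ (witness j=6)
  i=7: ✓ (witness j=7)
  i=8: ✗ (none in [8,9])
Positions where it holds: {0, 1, 2, 5, 6, 7} → 6.

6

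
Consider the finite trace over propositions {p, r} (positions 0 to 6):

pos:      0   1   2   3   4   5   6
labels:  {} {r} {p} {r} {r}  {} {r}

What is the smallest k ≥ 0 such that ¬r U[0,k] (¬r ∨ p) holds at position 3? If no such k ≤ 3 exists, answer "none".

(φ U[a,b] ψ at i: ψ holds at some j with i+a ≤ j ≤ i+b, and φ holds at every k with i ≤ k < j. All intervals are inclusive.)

none

Need earliest j ≥ 3 with (¬r ∨ p), and ¬r at every k in [3,j-1].
  j=3: rhs fails.
  j=4: rhs fails.
  j=5: rhs holds but lhs fails at k=3.
  j=6: rhs fails.
No witness within the range → none.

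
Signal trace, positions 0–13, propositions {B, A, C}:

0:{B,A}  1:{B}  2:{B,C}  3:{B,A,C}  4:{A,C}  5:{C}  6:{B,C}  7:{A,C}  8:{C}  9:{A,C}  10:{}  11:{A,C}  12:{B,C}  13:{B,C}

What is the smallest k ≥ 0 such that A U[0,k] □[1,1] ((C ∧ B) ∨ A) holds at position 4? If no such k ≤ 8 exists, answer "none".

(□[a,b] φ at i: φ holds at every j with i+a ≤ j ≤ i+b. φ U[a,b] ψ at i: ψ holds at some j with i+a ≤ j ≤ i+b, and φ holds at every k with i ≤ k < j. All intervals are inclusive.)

1

Need earliest j ≥ 4 with □[1,1] ((C ∧ B) ∨ A), and A at every k in [4,j-1].
  j=4: rhs fails.
  j=5: rhs holds; lhs holds on [4,4]. k = 1.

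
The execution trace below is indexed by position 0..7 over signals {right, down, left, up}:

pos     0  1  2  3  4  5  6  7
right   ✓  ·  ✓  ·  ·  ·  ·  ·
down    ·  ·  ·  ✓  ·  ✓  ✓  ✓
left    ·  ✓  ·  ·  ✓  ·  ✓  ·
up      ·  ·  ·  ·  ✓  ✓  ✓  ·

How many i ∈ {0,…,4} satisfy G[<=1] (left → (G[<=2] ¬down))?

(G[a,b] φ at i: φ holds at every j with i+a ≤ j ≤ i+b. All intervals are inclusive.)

1

Evaluate at each i in [0,4]:
  i=0: ✗ (fails at j=1)
  i=1: ✗ (fails at j=1)
  i=2: ✓ (all of [2,3])
  i=3: ✗ (fails at j=4)
  i=4: ✗ (fails at j=4)
Positions where it holds: {2} → 1.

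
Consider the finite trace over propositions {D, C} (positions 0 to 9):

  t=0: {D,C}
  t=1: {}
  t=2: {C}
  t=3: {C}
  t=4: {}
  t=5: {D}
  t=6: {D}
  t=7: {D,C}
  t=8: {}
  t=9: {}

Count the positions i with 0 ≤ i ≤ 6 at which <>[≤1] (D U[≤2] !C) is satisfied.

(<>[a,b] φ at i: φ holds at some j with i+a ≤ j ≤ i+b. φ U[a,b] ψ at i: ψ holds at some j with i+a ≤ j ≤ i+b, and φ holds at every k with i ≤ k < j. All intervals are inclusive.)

6

Evaluate at each i in [0,6]:
  i=0: ✓ (witness j=0)
  i=1: ✓ (witness j=1)
  i=2: ✗ (none in [2,3])
  i=3: ✓ (witness j=4)
  i=4: ✓ (witness j=4)
  i=5: ✓ (witness j=5)
  i=6: ✓ (witness j=6)
Positions where it holds: {0, 1, 3, 4, 5, 6} → 6.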